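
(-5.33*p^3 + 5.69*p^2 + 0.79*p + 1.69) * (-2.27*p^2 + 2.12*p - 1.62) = 12.0991*p^5 - 24.2159*p^4 + 18.9041*p^3 - 11.3793*p^2 + 2.303*p - 2.7378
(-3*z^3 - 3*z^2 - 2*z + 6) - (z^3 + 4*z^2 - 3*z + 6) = -4*z^3 - 7*z^2 + z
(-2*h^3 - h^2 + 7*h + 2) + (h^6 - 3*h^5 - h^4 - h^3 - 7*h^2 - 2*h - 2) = h^6 - 3*h^5 - h^4 - 3*h^3 - 8*h^2 + 5*h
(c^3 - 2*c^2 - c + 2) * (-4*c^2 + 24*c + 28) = -4*c^5 + 32*c^4 - 16*c^3 - 88*c^2 + 20*c + 56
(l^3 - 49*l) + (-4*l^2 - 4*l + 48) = l^3 - 4*l^2 - 53*l + 48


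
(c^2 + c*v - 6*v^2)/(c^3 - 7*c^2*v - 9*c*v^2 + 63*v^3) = (c - 2*v)/(c^2 - 10*c*v + 21*v^2)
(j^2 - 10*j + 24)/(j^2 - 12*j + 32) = (j - 6)/(j - 8)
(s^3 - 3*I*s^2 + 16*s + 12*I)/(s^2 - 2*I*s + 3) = (s^2 - 4*I*s + 12)/(s - 3*I)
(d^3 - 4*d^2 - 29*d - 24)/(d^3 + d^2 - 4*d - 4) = (d^2 - 5*d - 24)/(d^2 - 4)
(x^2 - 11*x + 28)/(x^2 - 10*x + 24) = (x - 7)/(x - 6)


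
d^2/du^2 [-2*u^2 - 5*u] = -4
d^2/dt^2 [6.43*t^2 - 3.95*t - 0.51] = 12.8600000000000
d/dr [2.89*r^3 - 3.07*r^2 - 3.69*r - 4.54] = 8.67*r^2 - 6.14*r - 3.69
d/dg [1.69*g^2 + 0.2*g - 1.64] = 3.38*g + 0.2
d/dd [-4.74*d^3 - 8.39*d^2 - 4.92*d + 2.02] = -14.22*d^2 - 16.78*d - 4.92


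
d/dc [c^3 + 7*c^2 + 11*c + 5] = 3*c^2 + 14*c + 11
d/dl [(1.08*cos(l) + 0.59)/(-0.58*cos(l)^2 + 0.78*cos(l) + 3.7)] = (0.6264*sin(l)^2 - 0.6844*cos(l) - 4.1622)*sin(l)/(-0.58*cos(l)^2 + 0.78*cos(l) + 3.7)^2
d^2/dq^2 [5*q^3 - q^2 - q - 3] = 30*q - 2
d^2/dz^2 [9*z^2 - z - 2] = 18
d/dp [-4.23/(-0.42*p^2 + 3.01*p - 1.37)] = (12.7323 - 3.5532*p)/(0.42*p^2 - 3.01*p + 1.37)^2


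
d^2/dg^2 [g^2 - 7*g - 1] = 2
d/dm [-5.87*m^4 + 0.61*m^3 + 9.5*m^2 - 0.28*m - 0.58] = -23.48*m^3 + 1.83*m^2 + 19.0*m - 0.28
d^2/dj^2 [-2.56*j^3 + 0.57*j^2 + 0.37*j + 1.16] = 1.14 - 15.36*j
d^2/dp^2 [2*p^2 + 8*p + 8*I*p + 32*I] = 4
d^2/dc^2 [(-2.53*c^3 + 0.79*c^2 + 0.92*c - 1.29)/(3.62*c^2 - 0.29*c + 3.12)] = (-5.6843418860808e-14*c^5 + 82.494898*c^3 - 141.228648*c^2 - 201.987828*c + 45.967758)/(47.437928*c^6 - 11.400828*c^5 + 123.57051*c^4 - 19.676645*c^3 + 106.50276*c^2 - 8.468928*c + 30.371328)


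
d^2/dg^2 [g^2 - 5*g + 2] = 2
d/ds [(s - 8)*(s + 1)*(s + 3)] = 3*s^2 - 8*s - 29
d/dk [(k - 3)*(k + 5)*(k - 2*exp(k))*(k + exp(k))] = -k^3*exp(k) + 4*k^3 - 4*k^2*exp(2*k) - 5*k^2*exp(k) + 6*k^2 - 12*k*exp(2*k) + 11*k*exp(k) - 30*k + 56*exp(2*k) + 15*exp(k)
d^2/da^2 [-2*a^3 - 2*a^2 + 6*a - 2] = -12*a - 4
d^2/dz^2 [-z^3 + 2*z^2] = 4 - 6*z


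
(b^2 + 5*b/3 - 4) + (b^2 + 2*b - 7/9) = 2*b^2 + 11*b/3 - 43/9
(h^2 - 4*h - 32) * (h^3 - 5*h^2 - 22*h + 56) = h^5 - 9*h^4 - 34*h^3 + 304*h^2 + 480*h - 1792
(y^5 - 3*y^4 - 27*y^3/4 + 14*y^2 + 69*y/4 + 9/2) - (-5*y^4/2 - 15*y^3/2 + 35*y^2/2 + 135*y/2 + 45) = y^5 - y^4/2 + 3*y^3/4 - 7*y^2/2 - 201*y/4 - 81/2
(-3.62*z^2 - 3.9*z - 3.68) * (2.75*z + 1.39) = -9.955*z^3 - 15.7568*z^2 - 15.541*z - 5.1152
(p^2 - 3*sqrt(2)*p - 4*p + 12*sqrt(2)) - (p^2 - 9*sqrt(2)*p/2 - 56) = -4*p + 3*sqrt(2)*p/2 + 12*sqrt(2) + 56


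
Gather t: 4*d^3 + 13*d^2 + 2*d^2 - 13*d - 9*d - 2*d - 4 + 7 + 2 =4*d^3 + 15*d^2 - 24*d + 5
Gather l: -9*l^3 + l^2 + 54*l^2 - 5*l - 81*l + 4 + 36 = -9*l^3 + 55*l^2 - 86*l + 40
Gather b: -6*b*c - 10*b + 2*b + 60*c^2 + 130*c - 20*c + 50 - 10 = b*(-6*c - 8) + 60*c^2 + 110*c + 40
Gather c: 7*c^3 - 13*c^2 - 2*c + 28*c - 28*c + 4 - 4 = 7*c^3 - 13*c^2 - 2*c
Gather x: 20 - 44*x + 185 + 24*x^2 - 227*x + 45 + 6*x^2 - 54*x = 30*x^2 - 325*x + 250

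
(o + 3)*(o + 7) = o^2 + 10*o + 21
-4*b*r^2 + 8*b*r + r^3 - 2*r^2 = r*(-4*b + r)*(r - 2)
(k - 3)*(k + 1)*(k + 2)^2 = k^4 + 2*k^3 - 7*k^2 - 20*k - 12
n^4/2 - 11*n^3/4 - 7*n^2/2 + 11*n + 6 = (n/2 + 1)*(n - 6)*(n - 2)*(n + 1/2)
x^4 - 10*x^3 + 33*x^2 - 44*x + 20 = (x - 5)*(x - 2)^2*(x - 1)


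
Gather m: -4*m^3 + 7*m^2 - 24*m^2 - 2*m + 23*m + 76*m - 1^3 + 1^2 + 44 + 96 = -4*m^3 - 17*m^2 + 97*m + 140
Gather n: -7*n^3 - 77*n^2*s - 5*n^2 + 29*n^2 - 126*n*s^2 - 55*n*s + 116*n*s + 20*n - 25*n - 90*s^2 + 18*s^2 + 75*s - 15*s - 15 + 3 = -7*n^3 + n^2*(24 - 77*s) + n*(-126*s^2 + 61*s - 5) - 72*s^2 + 60*s - 12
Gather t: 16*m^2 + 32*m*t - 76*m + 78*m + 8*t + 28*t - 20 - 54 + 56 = 16*m^2 + 2*m + t*(32*m + 36) - 18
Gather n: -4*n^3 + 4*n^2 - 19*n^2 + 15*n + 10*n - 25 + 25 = -4*n^3 - 15*n^2 + 25*n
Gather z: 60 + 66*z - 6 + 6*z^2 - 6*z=6*z^2 + 60*z + 54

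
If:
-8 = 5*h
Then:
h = -8/5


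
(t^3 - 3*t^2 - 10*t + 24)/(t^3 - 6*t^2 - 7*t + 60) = (t - 2)/(t - 5)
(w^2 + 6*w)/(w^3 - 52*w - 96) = w/(w^2 - 6*w - 16)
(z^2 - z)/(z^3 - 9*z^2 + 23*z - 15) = z/(z^2 - 8*z + 15)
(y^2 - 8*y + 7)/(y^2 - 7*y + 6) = (y - 7)/(y - 6)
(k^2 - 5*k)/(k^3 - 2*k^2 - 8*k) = (5 - k)/(-k^2 + 2*k + 8)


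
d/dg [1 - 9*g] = -9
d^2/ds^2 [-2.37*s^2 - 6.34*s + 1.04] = -4.74000000000000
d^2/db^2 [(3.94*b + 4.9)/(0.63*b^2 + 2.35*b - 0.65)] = ((1.26*b + 2.35)*(2.52*b + 4.7)*(3.94*b + 4.9) - (14.8932*b + 24.692)*(0.63*b^2 + 2.35*b - 0.65))/(0.63*b^2 + 2.35*b - 0.65)^3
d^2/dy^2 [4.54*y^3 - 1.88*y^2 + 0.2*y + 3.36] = 27.24*y - 3.76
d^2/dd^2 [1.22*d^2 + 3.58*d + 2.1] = 2.44000000000000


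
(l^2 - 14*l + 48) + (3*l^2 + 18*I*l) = 4*l^2 - 14*l + 18*I*l + 48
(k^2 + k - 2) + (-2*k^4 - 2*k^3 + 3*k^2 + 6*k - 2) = -2*k^4 - 2*k^3 + 4*k^2 + 7*k - 4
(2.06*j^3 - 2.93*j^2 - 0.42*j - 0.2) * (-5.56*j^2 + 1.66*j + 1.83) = -11.4536*j^5 + 19.7104*j^4 + 1.2412*j^3 - 4.9471*j^2 - 1.1006*j - 0.366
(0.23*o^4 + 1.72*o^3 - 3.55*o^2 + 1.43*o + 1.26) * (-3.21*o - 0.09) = -0.7383*o^5 - 5.5419*o^4 + 11.2407*o^3 - 4.2708*o^2 - 4.1733*o - 0.1134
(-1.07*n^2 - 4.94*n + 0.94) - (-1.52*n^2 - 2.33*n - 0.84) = 0.45*n^2 - 2.61*n + 1.78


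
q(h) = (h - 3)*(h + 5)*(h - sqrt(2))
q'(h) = (h - 3)*(h + 5) + (h - 3)*(h - sqrt(2)) + (h + 5)*(h - sqrt(2))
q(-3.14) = 52.01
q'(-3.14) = 8.07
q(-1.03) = 39.11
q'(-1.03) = -15.85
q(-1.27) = 42.75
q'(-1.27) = -14.48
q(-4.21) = 32.03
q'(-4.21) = 30.41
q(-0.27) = 26.05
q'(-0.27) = -17.93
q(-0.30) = 26.59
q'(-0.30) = -17.91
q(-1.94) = 50.70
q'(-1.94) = -8.81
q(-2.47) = 53.75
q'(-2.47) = -2.42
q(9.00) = 637.21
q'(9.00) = 235.72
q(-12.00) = -1408.49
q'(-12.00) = 400.11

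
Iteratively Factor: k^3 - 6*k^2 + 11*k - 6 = (k - 1)*(k^2 - 5*k + 6) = (k - 3)*(k - 1)*(k - 2)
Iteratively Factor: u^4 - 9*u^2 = (u + 3)*(u^3 - 3*u^2) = (u - 3)*(u + 3)*(u^2) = u*(u - 3)*(u + 3)*(u)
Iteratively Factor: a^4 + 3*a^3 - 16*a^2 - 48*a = (a - 4)*(a^3 + 7*a^2 + 12*a) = (a - 4)*(a + 3)*(a^2 + 4*a) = a*(a - 4)*(a + 3)*(a + 4)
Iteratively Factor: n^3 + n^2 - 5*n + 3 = (n + 3)*(n^2 - 2*n + 1) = (n - 1)*(n + 3)*(n - 1)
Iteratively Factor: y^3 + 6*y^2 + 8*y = (y + 4)*(y^2 + 2*y) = (y + 2)*(y + 4)*(y)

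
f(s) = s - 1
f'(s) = 1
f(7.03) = 6.03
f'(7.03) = 1.00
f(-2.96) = -3.96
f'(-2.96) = 1.00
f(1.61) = 0.61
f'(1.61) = 1.00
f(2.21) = 1.21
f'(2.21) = 1.00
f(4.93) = 3.93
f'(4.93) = 1.00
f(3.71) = 2.71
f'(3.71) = 1.00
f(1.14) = 0.14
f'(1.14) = 1.00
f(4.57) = 3.57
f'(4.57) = 1.00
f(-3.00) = -4.00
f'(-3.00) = 1.00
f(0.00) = -1.00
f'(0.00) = 1.00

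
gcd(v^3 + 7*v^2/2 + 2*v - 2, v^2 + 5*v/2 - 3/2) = v - 1/2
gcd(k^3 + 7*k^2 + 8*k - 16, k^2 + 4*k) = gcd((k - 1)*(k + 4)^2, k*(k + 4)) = k + 4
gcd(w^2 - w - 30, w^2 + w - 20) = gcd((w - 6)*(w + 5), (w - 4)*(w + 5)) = w + 5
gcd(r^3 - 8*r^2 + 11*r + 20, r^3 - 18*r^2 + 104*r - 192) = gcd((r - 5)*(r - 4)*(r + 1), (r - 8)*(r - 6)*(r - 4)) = r - 4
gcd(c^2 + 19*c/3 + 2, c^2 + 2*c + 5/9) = c + 1/3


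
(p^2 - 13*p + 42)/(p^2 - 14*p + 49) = (p - 6)/(p - 7)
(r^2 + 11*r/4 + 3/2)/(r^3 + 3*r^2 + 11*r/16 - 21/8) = 4*(4*r + 3)/(16*r^2 + 16*r - 21)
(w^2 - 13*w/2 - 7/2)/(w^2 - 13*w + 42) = (w + 1/2)/(w - 6)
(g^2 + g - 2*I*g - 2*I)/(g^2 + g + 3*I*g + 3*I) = (g - 2*I)/(g + 3*I)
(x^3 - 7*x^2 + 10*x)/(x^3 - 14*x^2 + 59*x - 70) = x/(x - 7)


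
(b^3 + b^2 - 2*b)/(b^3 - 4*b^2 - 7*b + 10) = b/(b - 5)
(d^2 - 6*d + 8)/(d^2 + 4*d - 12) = (d - 4)/(d + 6)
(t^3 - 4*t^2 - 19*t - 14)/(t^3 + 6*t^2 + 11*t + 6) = (t - 7)/(t + 3)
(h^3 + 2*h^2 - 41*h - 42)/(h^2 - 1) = (h^2 + h - 42)/(h - 1)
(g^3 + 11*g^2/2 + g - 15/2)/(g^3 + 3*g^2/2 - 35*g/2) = (2*g^2 + g - 3)/(g*(2*g - 7))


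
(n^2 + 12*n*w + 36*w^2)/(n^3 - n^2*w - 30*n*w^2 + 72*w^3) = (n + 6*w)/(n^2 - 7*n*w + 12*w^2)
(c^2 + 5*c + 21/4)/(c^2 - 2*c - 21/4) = (2*c + 7)/(2*c - 7)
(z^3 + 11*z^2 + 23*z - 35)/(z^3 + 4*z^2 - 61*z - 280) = (z - 1)/(z - 8)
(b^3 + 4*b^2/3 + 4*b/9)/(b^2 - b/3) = (9*b^2 + 12*b + 4)/(3*(3*b - 1))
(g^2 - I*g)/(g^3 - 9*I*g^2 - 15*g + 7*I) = g/(g^2 - 8*I*g - 7)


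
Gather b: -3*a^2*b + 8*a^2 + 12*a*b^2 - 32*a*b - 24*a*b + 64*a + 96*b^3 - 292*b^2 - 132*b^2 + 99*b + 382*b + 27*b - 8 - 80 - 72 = 8*a^2 + 64*a + 96*b^3 + b^2*(12*a - 424) + b*(-3*a^2 - 56*a + 508) - 160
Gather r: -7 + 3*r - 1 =3*r - 8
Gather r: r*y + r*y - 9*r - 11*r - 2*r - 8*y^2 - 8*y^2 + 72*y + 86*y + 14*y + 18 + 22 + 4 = r*(2*y - 22) - 16*y^2 + 172*y + 44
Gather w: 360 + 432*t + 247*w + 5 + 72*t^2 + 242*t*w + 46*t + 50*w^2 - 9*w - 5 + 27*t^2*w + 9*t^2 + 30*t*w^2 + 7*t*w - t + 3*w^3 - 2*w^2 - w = 81*t^2 + 477*t + 3*w^3 + w^2*(30*t + 48) + w*(27*t^2 + 249*t + 237) + 360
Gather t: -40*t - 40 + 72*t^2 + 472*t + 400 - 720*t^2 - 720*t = -648*t^2 - 288*t + 360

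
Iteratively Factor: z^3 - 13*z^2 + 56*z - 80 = (z - 5)*(z^2 - 8*z + 16) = (z - 5)*(z - 4)*(z - 4)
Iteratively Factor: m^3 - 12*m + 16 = (m + 4)*(m^2 - 4*m + 4) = (m - 2)*(m + 4)*(m - 2)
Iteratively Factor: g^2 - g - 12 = (g + 3)*(g - 4)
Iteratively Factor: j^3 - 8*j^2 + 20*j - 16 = (j - 4)*(j^2 - 4*j + 4) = (j - 4)*(j - 2)*(j - 2)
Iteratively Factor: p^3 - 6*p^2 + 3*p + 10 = (p + 1)*(p^2 - 7*p + 10) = (p - 2)*(p + 1)*(p - 5)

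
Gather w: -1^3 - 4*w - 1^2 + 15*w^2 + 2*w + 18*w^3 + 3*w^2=18*w^3 + 18*w^2 - 2*w - 2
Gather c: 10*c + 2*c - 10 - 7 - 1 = 12*c - 18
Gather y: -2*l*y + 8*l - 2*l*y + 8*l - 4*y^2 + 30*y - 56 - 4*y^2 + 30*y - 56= 16*l - 8*y^2 + y*(60 - 4*l) - 112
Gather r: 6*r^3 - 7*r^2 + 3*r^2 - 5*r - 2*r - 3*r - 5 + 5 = 6*r^3 - 4*r^2 - 10*r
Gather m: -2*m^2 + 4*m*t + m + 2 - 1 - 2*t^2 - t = -2*m^2 + m*(4*t + 1) - 2*t^2 - t + 1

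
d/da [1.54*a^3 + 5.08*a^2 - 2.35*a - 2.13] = 4.62*a^2 + 10.16*a - 2.35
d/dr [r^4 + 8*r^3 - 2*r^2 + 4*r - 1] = 4*r^3 + 24*r^2 - 4*r + 4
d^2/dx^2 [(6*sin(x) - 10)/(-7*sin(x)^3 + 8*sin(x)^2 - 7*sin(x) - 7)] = 2*(588*sin(x)^7 - 2709*sin(x)^6 + 1802*sin(x)^5 + 435*sin(x)^4 - 517*sin(x)^3 + 3642*sin(x)^2 - 3766*sin(x) + 1344)/(7*sin(x)^3 - 8*sin(x)^2 + 7*sin(x) + 7)^3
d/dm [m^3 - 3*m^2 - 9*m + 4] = 3*m^2 - 6*m - 9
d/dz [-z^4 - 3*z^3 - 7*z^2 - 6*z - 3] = -4*z^3 - 9*z^2 - 14*z - 6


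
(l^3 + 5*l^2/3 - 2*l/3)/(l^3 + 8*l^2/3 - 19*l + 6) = l*(l + 2)/(l^2 + 3*l - 18)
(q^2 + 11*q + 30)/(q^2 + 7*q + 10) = (q + 6)/(q + 2)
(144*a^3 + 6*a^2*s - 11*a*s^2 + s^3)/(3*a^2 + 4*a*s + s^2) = (48*a^2 - 14*a*s + s^2)/(a + s)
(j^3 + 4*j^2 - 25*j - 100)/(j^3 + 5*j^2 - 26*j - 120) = (j + 5)/(j + 6)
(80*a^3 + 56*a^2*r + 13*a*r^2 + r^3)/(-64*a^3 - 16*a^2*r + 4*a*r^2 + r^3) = (5*a + r)/(-4*a + r)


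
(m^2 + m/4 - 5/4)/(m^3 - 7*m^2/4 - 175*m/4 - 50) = (m - 1)/(m^2 - 3*m - 40)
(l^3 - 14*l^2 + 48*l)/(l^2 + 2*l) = (l^2 - 14*l + 48)/(l + 2)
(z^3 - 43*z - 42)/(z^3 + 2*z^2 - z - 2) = (z^2 - z - 42)/(z^2 + z - 2)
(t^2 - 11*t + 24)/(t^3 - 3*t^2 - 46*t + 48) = (t - 3)/(t^2 + 5*t - 6)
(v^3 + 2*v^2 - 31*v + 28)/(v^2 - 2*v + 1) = (v^2 + 3*v - 28)/(v - 1)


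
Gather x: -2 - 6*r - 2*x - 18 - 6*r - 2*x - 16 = -12*r - 4*x - 36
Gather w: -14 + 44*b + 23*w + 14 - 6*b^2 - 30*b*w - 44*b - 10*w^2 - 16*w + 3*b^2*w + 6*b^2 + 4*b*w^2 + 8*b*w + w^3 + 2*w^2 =w^3 + w^2*(4*b - 8) + w*(3*b^2 - 22*b + 7)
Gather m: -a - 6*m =-a - 6*m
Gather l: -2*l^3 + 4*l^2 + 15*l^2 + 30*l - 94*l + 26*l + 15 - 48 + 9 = -2*l^3 + 19*l^2 - 38*l - 24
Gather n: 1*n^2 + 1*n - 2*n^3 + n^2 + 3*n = -2*n^3 + 2*n^2 + 4*n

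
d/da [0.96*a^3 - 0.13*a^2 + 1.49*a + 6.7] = 2.88*a^2 - 0.26*a + 1.49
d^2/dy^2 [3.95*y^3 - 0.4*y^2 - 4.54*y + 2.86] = 23.7*y - 0.8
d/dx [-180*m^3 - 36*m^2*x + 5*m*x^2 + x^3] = -36*m^2 + 10*m*x + 3*x^2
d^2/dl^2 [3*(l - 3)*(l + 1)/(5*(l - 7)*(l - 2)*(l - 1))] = 6*(l^6 - 6*l^5 - 27*l^4 + 414*l^3 - 1695*l^2 + 2784*l - 1615)/(5*(l^9 - 30*l^8 + 369*l^7 - 2422*l^6 + 9327*l^5 - 22002*l^4 + 32075*l^3 - 28098*l^2 + 13524*l - 2744))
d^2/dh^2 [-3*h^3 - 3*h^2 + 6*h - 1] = -18*h - 6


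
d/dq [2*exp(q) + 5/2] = 2*exp(q)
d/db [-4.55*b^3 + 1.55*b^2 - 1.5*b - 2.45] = -13.65*b^2 + 3.1*b - 1.5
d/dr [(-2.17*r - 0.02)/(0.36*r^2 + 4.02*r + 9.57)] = (0.7812*r^2 + 0.0144000000000002*r - 20.6865)/(0.1296*r^4 + 2.8944*r^3 + 23.0508*r^2 + 76.9428*r + 91.5849)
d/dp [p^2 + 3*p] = 2*p + 3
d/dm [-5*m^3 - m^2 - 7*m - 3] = -15*m^2 - 2*m - 7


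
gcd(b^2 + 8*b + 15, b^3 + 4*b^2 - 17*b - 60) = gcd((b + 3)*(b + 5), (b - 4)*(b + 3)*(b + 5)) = b^2 + 8*b + 15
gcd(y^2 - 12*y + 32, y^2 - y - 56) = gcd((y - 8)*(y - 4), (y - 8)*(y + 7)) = y - 8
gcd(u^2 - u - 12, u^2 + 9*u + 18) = u + 3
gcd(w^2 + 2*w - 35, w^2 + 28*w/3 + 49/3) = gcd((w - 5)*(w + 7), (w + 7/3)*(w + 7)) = w + 7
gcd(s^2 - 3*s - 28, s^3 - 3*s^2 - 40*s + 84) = s - 7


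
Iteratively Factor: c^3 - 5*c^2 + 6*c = (c - 2)*(c^2 - 3*c) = (c - 3)*(c - 2)*(c)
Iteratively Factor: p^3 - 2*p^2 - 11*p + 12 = (p - 4)*(p^2 + 2*p - 3) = (p - 4)*(p + 3)*(p - 1)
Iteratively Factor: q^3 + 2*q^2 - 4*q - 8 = (q + 2)*(q^2 - 4) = (q - 2)*(q + 2)*(q + 2)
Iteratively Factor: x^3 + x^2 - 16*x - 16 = (x + 1)*(x^2 - 16) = (x - 4)*(x + 1)*(x + 4)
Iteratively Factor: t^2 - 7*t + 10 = (t - 5)*(t - 2)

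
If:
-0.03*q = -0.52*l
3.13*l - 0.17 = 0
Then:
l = 0.05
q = 0.94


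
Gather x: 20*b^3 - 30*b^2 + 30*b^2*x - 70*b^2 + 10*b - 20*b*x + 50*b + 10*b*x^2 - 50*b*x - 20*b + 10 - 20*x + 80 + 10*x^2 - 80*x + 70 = 20*b^3 - 100*b^2 + 40*b + x^2*(10*b + 10) + x*(30*b^2 - 70*b - 100) + 160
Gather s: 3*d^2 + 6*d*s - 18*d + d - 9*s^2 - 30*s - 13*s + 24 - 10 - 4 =3*d^2 - 17*d - 9*s^2 + s*(6*d - 43) + 10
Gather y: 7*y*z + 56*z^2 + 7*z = 7*y*z + 56*z^2 + 7*z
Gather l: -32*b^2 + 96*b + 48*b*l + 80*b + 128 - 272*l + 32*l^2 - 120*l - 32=-32*b^2 + 176*b + 32*l^2 + l*(48*b - 392) + 96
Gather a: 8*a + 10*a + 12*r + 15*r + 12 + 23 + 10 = 18*a + 27*r + 45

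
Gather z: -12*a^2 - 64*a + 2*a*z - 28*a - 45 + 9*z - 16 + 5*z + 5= -12*a^2 - 92*a + z*(2*a + 14) - 56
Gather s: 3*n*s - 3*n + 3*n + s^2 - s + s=3*n*s + s^2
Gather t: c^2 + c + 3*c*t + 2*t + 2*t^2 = c^2 + c + 2*t^2 + t*(3*c + 2)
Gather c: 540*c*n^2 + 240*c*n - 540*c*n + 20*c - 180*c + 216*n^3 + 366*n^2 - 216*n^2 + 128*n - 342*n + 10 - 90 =c*(540*n^2 - 300*n - 160) + 216*n^3 + 150*n^2 - 214*n - 80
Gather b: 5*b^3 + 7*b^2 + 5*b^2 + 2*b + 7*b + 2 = 5*b^3 + 12*b^2 + 9*b + 2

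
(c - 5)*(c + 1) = c^2 - 4*c - 5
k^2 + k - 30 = (k - 5)*(k + 6)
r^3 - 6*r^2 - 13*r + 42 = (r - 7)*(r - 2)*(r + 3)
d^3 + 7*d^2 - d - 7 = (d - 1)*(d + 1)*(d + 7)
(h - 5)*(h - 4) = h^2 - 9*h + 20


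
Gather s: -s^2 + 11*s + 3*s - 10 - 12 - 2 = -s^2 + 14*s - 24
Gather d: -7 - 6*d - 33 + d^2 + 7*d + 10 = d^2 + d - 30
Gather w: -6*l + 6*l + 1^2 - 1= 0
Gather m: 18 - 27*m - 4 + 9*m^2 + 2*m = 9*m^2 - 25*m + 14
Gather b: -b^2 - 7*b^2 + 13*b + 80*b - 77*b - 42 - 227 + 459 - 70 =-8*b^2 + 16*b + 120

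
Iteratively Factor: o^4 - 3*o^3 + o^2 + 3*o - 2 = (o + 1)*(o^3 - 4*o^2 + 5*o - 2) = (o - 2)*(o + 1)*(o^2 - 2*o + 1) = (o - 2)*(o - 1)*(o + 1)*(o - 1)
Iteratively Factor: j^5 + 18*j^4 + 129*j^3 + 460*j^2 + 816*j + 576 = (j + 4)*(j^4 + 14*j^3 + 73*j^2 + 168*j + 144) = (j + 3)*(j + 4)*(j^3 + 11*j^2 + 40*j + 48) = (j + 3)^2*(j + 4)*(j^2 + 8*j + 16) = (j + 3)^2*(j + 4)^2*(j + 4)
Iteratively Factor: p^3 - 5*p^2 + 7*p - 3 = (p - 1)*(p^2 - 4*p + 3) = (p - 3)*(p - 1)*(p - 1)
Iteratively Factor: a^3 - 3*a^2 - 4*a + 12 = (a - 2)*(a^2 - a - 6) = (a - 2)*(a + 2)*(a - 3)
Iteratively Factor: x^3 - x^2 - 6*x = (x + 2)*(x^2 - 3*x) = x*(x + 2)*(x - 3)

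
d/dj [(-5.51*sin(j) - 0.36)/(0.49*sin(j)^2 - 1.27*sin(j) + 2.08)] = (2.6999*sin(j)^2 + 0.3528*sin(j) - 11.918)*cos(j)/(0.2401*sin(j)^4 - 1.2446*sin(j)^3 + 3.6513*sin(j)^2 - 5.2832*sin(j) + 4.3264)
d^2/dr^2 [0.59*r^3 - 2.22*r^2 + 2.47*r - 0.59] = 3.54*r - 4.44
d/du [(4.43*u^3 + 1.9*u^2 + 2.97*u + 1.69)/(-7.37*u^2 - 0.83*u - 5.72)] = (-32.6491*u^4 - 7.3538*u^3 - 55.7069*u^2 + 3.1746*u - 15.5857)/(54.3169*u^4 + 12.2342*u^3 + 85.0017*u^2 + 9.4952*u + 32.7184)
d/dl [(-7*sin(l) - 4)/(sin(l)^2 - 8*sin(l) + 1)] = (7*sin(l)^2 + 8*sin(l) - 39)*cos(l)/(sin(l)^2 - 8*sin(l) + 1)^2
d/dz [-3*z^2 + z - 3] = 1 - 6*z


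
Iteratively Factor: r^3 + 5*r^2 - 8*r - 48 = (r + 4)*(r^2 + r - 12) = (r + 4)^2*(r - 3)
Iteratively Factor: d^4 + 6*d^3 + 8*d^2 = (d)*(d^3 + 6*d^2 + 8*d) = d*(d + 2)*(d^2 + 4*d) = d*(d + 2)*(d + 4)*(d)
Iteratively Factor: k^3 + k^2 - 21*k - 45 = (k + 3)*(k^2 - 2*k - 15) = (k - 5)*(k + 3)*(k + 3)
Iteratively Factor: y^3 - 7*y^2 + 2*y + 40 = (y - 4)*(y^2 - 3*y - 10) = (y - 4)*(y + 2)*(y - 5)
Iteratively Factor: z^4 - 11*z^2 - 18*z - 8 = (z + 1)*(z^3 - z^2 - 10*z - 8) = (z + 1)*(z + 2)*(z^2 - 3*z - 4) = (z - 4)*(z + 1)*(z + 2)*(z + 1)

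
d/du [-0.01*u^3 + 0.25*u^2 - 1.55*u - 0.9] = -0.03*u^2 + 0.5*u - 1.55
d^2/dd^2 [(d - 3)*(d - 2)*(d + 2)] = 6*d - 6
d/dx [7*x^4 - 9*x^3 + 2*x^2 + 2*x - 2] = 28*x^3 - 27*x^2 + 4*x + 2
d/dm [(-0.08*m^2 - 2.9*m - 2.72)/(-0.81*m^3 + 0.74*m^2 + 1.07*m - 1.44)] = (-0.0648*m^4 - 4.698*m^3 - 4.5492*m^2 + 4.256*m + 7.0864)/(0.6561*m^6 - 1.1988*m^5 - 1.1858*m^4 + 3.9164*m^3 - 0.9863*m^2 - 3.0816*m + 2.0736)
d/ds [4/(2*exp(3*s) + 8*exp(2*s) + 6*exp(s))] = 2*(-3*exp(2*s) - 8*exp(s) - 3)*exp(-s)/(exp(2*s) + 4*exp(s) + 3)^2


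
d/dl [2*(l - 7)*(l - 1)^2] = 6*(l - 5)*(l - 1)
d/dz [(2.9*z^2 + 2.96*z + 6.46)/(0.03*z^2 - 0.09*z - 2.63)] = (-0.3498*z^2 - 15.6416*z - 7.2034)/(0.0009*z^4 - 0.0054*z^3 - 0.1497*z^2 + 0.4734*z + 6.9169)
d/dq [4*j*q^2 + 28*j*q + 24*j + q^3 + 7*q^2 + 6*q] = 8*j*q + 28*j + 3*q^2 + 14*q + 6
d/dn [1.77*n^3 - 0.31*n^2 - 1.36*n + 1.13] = 5.31*n^2 - 0.62*n - 1.36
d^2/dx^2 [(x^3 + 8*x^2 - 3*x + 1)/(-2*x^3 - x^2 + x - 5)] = 2*(-30*x^6 + 30*x^5 + 6*x^4 + 549*x^3 - 42*x^2 - 87*x - 181)/(8*x^9 + 12*x^8 - 6*x^7 + 49*x^6 + 63*x^5 - 42*x^4 + 119*x^3 + 90*x^2 - 75*x + 125)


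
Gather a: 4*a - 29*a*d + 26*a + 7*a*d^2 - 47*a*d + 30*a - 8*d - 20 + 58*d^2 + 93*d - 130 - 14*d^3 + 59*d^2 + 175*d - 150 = a*(7*d^2 - 76*d + 60) - 14*d^3 + 117*d^2 + 260*d - 300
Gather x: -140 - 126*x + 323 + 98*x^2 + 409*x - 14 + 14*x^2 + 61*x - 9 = 112*x^2 + 344*x + 160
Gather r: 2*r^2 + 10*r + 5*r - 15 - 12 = 2*r^2 + 15*r - 27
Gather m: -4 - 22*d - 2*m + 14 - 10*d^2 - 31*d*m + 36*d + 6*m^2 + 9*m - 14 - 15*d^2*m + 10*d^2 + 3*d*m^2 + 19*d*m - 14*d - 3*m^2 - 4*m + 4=m^2*(3*d + 3) + m*(-15*d^2 - 12*d + 3)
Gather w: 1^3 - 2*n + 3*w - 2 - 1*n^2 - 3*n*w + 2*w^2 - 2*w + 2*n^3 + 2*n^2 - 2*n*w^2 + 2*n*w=2*n^3 + n^2 - 2*n + w^2*(2 - 2*n) + w*(1 - n) - 1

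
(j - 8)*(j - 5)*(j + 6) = j^3 - 7*j^2 - 38*j + 240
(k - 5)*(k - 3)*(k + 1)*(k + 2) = k^4 - 5*k^3 - 7*k^2 + 29*k + 30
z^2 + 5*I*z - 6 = (z + 2*I)*(z + 3*I)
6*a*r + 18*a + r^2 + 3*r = (6*a + r)*(r + 3)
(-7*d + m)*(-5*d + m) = 35*d^2 - 12*d*m + m^2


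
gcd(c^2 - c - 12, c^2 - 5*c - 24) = c + 3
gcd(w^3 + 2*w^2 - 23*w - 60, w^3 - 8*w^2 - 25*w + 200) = w - 5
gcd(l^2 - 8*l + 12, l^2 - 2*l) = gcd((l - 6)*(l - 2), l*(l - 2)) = l - 2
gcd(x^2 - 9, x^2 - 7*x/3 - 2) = x - 3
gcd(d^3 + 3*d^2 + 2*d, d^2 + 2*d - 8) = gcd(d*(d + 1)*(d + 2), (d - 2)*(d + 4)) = 1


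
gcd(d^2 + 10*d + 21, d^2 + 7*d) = d + 7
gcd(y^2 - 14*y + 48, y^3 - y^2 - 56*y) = y - 8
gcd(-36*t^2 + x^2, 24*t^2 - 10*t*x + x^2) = -6*t + x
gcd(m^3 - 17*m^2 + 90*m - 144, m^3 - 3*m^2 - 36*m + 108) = m^2 - 9*m + 18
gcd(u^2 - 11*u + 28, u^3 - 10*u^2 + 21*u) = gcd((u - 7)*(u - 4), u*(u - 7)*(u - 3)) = u - 7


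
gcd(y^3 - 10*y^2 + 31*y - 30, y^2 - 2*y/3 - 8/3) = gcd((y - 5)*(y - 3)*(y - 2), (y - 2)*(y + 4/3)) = y - 2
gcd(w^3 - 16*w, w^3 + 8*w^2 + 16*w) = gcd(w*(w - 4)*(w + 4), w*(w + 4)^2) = w^2 + 4*w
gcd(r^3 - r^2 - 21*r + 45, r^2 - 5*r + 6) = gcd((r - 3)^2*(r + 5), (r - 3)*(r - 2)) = r - 3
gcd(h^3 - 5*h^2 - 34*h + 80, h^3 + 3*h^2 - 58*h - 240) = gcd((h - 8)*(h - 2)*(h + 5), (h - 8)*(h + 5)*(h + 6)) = h^2 - 3*h - 40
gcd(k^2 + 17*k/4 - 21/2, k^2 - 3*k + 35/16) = k - 7/4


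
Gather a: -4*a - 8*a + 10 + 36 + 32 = 78 - 12*a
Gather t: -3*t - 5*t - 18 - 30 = -8*t - 48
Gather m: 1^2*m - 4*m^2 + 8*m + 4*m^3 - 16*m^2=4*m^3 - 20*m^2 + 9*m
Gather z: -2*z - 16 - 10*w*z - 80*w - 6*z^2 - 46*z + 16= -80*w - 6*z^2 + z*(-10*w - 48)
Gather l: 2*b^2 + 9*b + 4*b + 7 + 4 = 2*b^2 + 13*b + 11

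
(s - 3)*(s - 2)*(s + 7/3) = s^3 - 8*s^2/3 - 17*s/3 + 14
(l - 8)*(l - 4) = l^2 - 12*l + 32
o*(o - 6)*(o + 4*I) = o^3 - 6*o^2 + 4*I*o^2 - 24*I*o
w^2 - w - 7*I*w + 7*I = (w - 1)*(w - 7*I)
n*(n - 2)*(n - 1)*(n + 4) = n^4 + n^3 - 10*n^2 + 8*n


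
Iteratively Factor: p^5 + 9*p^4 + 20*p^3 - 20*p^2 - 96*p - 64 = (p + 1)*(p^4 + 8*p^3 + 12*p^2 - 32*p - 64) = (p + 1)*(p + 4)*(p^3 + 4*p^2 - 4*p - 16) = (p - 2)*(p + 1)*(p + 4)*(p^2 + 6*p + 8) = (p - 2)*(p + 1)*(p + 2)*(p + 4)*(p + 4)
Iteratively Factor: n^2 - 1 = (n + 1)*(n - 1)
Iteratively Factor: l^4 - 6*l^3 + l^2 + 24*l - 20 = (l - 2)*(l^3 - 4*l^2 - 7*l + 10) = (l - 5)*(l - 2)*(l^2 + l - 2) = (l - 5)*(l - 2)*(l + 2)*(l - 1)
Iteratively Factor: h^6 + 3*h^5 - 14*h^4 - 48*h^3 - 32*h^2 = (h)*(h^5 + 3*h^4 - 14*h^3 - 48*h^2 - 32*h) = h*(h + 2)*(h^4 + h^3 - 16*h^2 - 16*h) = h^2*(h + 2)*(h^3 + h^2 - 16*h - 16) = h^2*(h + 2)*(h + 4)*(h^2 - 3*h - 4) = h^2*(h + 1)*(h + 2)*(h + 4)*(h - 4)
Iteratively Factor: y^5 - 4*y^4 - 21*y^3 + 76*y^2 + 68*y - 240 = (y + 2)*(y^4 - 6*y^3 - 9*y^2 + 94*y - 120) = (y + 2)*(y + 4)*(y^3 - 10*y^2 + 31*y - 30) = (y - 3)*(y + 2)*(y + 4)*(y^2 - 7*y + 10) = (y - 3)*(y - 2)*(y + 2)*(y + 4)*(y - 5)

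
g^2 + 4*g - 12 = (g - 2)*(g + 6)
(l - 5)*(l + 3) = l^2 - 2*l - 15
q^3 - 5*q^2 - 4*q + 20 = (q - 5)*(q - 2)*(q + 2)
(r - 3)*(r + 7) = r^2 + 4*r - 21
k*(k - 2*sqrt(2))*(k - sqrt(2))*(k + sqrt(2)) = k^4 - 2*sqrt(2)*k^3 - 2*k^2 + 4*sqrt(2)*k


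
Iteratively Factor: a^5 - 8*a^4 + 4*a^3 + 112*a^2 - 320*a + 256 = (a + 4)*(a^4 - 12*a^3 + 52*a^2 - 96*a + 64) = (a - 4)*(a + 4)*(a^3 - 8*a^2 + 20*a - 16) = (a - 4)*(a - 2)*(a + 4)*(a^2 - 6*a + 8) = (a - 4)*(a - 2)^2*(a + 4)*(a - 4)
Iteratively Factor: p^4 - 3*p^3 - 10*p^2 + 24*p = (p - 4)*(p^3 + p^2 - 6*p) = (p - 4)*(p + 3)*(p^2 - 2*p) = (p - 4)*(p - 2)*(p + 3)*(p)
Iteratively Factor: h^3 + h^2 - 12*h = (h)*(h^2 + h - 12) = h*(h + 4)*(h - 3)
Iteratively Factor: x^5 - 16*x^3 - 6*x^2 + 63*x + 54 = (x + 3)*(x^4 - 3*x^3 - 7*x^2 + 15*x + 18) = (x + 2)*(x + 3)*(x^3 - 5*x^2 + 3*x + 9) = (x - 3)*(x + 2)*(x + 3)*(x^2 - 2*x - 3) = (x - 3)*(x + 1)*(x + 2)*(x + 3)*(x - 3)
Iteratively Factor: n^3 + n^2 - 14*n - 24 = (n + 2)*(n^2 - n - 12) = (n - 4)*(n + 2)*(n + 3)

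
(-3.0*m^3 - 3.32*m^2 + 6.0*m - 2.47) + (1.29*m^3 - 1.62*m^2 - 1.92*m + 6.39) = -1.71*m^3 - 4.94*m^2 + 4.08*m + 3.92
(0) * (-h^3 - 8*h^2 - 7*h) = 0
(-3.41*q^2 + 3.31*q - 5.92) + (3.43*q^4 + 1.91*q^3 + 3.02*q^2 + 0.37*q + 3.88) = 3.43*q^4 + 1.91*q^3 - 0.39*q^2 + 3.68*q - 2.04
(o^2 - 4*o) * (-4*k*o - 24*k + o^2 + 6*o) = -4*k*o^3 - 8*k*o^2 + 96*k*o + o^4 + 2*o^3 - 24*o^2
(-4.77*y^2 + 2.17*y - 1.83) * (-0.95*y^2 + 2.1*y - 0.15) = 4.5315*y^4 - 12.0785*y^3 + 7.011*y^2 - 4.1685*y + 0.2745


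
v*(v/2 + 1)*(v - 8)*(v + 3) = v^4/2 - 3*v^3/2 - 17*v^2 - 24*v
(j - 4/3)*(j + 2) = j^2 + 2*j/3 - 8/3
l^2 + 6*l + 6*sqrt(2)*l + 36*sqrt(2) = (l + 6)*(l + 6*sqrt(2))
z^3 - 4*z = z*(z - 2)*(z + 2)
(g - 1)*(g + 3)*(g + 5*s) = g^3 + 5*g^2*s + 2*g^2 + 10*g*s - 3*g - 15*s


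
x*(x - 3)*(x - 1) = x^3 - 4*x^2 + 3*x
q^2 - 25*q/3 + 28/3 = (q - 7)*(q - 4/3)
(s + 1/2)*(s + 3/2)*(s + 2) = s^3 + 4*s^2 + 19*s/4 + 3/2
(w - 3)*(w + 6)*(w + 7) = w^3 + 10*w^2 + 3*w - 126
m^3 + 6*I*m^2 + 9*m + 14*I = (m - 2*I)*(m + I)*(m + 7*I)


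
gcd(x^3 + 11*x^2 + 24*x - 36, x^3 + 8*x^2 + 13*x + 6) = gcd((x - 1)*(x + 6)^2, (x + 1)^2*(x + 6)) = x + 6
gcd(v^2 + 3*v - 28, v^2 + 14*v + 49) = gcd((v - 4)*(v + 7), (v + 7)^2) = v + 7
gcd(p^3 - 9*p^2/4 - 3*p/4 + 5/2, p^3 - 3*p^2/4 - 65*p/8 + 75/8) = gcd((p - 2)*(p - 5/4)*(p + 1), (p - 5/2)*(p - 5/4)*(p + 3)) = p - 5/4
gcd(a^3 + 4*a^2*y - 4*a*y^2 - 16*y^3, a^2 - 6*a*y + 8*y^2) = -a + 2*y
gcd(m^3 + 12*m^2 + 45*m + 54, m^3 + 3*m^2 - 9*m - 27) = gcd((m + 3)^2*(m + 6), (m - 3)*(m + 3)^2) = m^2 + 6*m + 9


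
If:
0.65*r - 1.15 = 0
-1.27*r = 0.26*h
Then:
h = -8.64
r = 1.77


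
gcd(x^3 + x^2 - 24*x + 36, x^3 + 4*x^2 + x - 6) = 1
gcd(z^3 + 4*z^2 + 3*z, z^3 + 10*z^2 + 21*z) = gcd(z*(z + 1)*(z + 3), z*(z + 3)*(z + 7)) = z^2 + 3*z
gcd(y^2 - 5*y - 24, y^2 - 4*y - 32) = y - 8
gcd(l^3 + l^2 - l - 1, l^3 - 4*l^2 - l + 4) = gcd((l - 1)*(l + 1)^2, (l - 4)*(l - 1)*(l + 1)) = l^2 - 1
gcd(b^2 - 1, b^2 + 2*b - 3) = b - 1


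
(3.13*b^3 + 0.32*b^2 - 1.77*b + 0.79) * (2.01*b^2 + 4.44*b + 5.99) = 6.2913*b^5 + 14.5404*b^4 + 16.6118*b^3 - 4.3541*b^2 - 7.0947*b + 4.7321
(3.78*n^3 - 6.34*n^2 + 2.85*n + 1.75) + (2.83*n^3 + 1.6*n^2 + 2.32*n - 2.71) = 6.61*n^3 - 4.74*n^2 + 5.17*n - 0.96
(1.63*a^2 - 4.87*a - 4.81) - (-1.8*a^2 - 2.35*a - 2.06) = 3.43*a^2 - 2.52*a - 2.75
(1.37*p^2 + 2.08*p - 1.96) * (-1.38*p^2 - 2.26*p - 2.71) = -1.8906*p^4 - 5.9666*p^3 - 5.7087*p^2 - 1.2072*p + 5.3116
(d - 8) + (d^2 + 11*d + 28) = d^2 + 12*d + 20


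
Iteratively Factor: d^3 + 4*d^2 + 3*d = (d + 1)*(d^2 + 3*d) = (d + 1)*(d + 3)*(d)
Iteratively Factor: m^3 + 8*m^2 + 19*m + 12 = (m + 3)*(m^2 + 5*m + 4) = (m + 1)*(m + 3)*(m + 4)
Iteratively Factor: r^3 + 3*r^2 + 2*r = (r + 1)*(r^2 + 2*r) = r*(r + 1)*(r + 2)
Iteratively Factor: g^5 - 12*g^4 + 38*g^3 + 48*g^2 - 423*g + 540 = (g - 3)*(g^4 - 9*g^3 + 11*g^2 + 81*g - 180) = (g - 3)^2*(g^3 - 6*g^2 - 7*g + 60) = (g - 4)*(g - 3)^2*(g^2 - 2*g - 15) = (g - 5)*(g - 4)*(g - 3)^2*(g + 3)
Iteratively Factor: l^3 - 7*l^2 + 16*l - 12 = (l - 2)*(l^2 - 5*l + 6) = (l - 2)^2*(l - 3)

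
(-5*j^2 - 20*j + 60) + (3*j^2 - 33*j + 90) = -2*j^2 - 53*j + 150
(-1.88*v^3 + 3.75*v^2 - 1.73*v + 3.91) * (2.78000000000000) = -5.2264*v^3 + 10.425*v^2 - 4.8094*v + 10.8698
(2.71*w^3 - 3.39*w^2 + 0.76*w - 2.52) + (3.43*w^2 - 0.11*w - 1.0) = 2.71*w^3 + 0.04*w^2 + 0.65*w - 3.52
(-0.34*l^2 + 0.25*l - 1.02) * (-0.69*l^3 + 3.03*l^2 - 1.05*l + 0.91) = 0.2346*l^5 - 1.2027*l^4 + 1.8183*l^3 - 3.6625*l^2 + 1.2985*l - 0.9282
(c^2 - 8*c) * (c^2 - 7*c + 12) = c^4 - 15*c^3 + 68*c^2 - 96*c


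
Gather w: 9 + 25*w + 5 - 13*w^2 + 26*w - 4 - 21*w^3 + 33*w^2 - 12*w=-21*w^3 + 20*w^2 + 39*w + 10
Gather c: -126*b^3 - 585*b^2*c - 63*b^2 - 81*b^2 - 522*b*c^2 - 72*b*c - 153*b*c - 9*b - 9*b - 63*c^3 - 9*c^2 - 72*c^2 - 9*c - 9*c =-126*b^3 - 144*b^2 - 18*b - 63*c^3 + c^2*(-522*b - 81) + c*(-585*b^2 - 225*b - 18)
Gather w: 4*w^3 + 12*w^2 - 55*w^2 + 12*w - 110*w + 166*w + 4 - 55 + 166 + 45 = 4*w^3 - 43*w^2 + 68*w + 160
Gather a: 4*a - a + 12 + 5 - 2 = 3*a + 15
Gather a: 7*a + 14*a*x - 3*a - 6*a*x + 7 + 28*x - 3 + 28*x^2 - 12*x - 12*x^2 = a*(8*x + 4) + 16*x^2 + 16*x + 4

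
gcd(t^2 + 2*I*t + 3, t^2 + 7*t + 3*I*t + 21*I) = t + 3*I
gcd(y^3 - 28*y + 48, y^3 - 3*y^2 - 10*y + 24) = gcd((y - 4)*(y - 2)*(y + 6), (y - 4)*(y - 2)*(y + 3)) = y^2 - 6*y + 8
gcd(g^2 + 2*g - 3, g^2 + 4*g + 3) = g + 3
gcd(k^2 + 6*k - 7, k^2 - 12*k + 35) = 1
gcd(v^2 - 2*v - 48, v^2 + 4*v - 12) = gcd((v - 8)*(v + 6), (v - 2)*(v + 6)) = v + 6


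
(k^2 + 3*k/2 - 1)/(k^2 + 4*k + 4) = (k - 1/2)/(k + 2)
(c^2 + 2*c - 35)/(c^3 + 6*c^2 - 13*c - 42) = (c - 5)/(c^2 - c - 6)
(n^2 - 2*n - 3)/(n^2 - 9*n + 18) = (n + 1)/(n - 6)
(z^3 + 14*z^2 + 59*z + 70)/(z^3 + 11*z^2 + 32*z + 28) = (z + 5)/(z + 2)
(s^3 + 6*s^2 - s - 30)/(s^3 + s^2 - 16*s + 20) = (s + 3)/(s - 2)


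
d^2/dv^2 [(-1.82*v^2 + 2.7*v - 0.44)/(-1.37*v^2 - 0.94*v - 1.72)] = (-7.105427357601e-15*v^4 - 14.822852*v^3 - 20.776872*v^2 + 41.573472*v + 18.203232)/(2.571353*v^6 + 5.292858*v^5 + 13.3164*v^4 + 14.12068*v^3 + 16.7184*v^2 + 8.342688*v + 5.088448)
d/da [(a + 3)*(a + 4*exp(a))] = a + (a + 3)*(4*exp(a) + 1) + 4*exp(a)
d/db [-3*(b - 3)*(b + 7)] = -6*b - 12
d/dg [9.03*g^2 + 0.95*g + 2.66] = 18.06*g + 0.95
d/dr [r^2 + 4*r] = 2*r + 4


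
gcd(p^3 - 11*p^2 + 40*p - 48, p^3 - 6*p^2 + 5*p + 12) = p^2 - 7*p + 12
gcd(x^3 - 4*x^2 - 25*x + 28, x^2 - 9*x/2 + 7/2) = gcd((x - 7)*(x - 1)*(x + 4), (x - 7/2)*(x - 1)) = x - 1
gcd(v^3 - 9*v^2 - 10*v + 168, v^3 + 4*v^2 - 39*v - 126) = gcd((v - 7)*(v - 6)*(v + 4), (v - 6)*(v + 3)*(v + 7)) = v - 6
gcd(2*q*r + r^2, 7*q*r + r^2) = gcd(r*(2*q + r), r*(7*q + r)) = r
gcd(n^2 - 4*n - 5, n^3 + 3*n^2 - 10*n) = 1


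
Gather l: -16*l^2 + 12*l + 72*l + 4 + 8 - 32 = -16*l^2 + 84*l - 20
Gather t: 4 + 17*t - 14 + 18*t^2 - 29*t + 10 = 18*t^2 - 12*t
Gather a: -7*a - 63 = -7*a - 63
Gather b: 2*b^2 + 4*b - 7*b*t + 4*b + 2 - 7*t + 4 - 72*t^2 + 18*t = 2*b^2 + b*(8 - 7*t) - 72*t^2 + 11*t + 6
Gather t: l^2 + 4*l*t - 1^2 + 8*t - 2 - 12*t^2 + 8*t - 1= l^2 - 12*t^2 + t*(4*l + 16) - 4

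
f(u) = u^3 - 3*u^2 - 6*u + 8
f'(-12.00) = 498.00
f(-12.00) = -2080.00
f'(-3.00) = 39.00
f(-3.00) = -28.00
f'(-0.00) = -6.00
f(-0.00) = 8.00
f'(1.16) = -8.92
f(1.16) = -1.44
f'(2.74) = 0.08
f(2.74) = -10.39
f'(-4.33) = 76.23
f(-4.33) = -103.45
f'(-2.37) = 25.07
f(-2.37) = -7.94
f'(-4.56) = 83.74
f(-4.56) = -121.84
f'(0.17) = -6.93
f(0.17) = 6.90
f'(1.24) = -8.83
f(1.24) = -2.15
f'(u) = 3*u^2 - 6*u - 6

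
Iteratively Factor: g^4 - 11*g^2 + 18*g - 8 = (g - 1)*(g^3 + g^2 - 10*g + 8) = (g - 1)^2*(g^2 + 2*g - 8) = (g - 1)^2*(g + 4)*(g - 2)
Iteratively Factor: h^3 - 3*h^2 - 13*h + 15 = (h + 3)*(h^2 - 6*h + 5) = (h - 5)*(h + 3)*(h - 1)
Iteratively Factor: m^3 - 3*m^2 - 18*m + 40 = (m - 2)*(m^2 - m - 20) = (m - 2)*(m + 4)*(m - 5)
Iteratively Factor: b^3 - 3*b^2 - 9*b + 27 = (b + 3)*(b^2 - 6*b + 9) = (b - 3)*(b + 3)*(b - 3)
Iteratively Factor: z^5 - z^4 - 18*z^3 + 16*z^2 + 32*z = (z - 4)*(z^4 + 3*z^3 - 6*z^2 - 8*z) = (z - 4)*(z + 4)*(z^3 - z^2 - 2*z) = (z - 4)*(z - 2)*(z + 4)*(z^2 + z) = z*(z - 4)*(z - 2)*(z + 4)*(z + 1)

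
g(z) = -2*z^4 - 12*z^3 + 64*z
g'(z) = -8*z^3 - 36*z^2 + 64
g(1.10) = 51.50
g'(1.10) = 9.79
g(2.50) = -105.62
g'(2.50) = -286.00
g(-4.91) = -56.19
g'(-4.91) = 143.07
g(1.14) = 51.80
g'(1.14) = 5.36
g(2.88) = -239.93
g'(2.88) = -425.70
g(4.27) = -1325.85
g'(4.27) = -1215.22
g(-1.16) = -59.13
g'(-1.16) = 28.05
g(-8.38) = -3337.49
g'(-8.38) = 2243.77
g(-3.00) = -30.00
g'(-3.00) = -44.00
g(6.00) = -4800.00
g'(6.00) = -2960.00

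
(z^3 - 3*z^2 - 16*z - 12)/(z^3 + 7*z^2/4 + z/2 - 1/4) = 4*(z^2 - 4*z - 12)/(4*z^2 + 3*z - 1)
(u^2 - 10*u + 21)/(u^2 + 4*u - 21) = (u - 7)/(u + 7)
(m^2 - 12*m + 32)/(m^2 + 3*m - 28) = (m - 8)/(m + 7)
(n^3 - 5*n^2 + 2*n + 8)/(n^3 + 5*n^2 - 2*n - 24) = (n^2 - 3*n - 4)/(n^2 + 7*n + 12)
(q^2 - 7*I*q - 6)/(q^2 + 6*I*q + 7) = (q - 6*I)/(q + 7*I)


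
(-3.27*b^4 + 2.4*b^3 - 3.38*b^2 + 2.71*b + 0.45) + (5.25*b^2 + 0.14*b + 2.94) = -3.27*b^4 + 2.4*b^3 + 1.87*b^2 + 2.85*b + 3.39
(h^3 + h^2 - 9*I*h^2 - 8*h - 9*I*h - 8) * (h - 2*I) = h^4 + h^3 - 11*I*h^3 - 26*h^2 - 11*I*h^2 - 26*h + 16*I*h + 16*I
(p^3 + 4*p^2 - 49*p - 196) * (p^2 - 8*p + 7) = p^5 - 4*p^4 - 74*p^3 + 224*p^2 + 1225*p - 1372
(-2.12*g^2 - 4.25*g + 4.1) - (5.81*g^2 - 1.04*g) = -7.93*g^2 - 3.21*g + 4.1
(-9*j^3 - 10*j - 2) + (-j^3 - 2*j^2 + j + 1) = -10*j^3 - 2*j^2 - 9*j - 1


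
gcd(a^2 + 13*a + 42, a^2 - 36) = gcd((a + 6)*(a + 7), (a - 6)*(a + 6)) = a + 6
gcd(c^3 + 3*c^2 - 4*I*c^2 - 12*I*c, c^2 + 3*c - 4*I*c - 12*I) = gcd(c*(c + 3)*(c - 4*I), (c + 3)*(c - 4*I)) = c^2 + c*(3 - 4*I) - 12*I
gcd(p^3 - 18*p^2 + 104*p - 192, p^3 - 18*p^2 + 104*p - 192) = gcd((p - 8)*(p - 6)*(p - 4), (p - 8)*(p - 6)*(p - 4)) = p^3 - 18*p^2 + 104*p - 192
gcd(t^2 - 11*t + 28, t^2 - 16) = t - 4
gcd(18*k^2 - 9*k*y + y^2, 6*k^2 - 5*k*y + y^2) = -3*k + y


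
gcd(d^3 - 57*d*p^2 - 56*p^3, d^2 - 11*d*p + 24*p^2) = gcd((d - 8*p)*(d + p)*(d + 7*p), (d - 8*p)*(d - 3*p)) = -d + 8*p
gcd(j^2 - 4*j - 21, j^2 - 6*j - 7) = j - 7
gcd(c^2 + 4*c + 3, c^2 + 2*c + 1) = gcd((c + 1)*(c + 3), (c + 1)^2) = c + 1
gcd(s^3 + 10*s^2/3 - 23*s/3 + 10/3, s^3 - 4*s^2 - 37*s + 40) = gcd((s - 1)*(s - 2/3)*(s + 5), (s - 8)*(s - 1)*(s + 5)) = s^2 + 4*s - 5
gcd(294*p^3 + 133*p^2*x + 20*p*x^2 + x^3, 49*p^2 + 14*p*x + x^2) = 49*p^2 + 14*p*x + x^2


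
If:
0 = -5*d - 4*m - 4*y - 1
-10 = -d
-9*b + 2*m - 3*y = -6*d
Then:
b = 23/6 - 5*y/9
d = 10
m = -y - 51/4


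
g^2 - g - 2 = (g - 2)*(g + 1)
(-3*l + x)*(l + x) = -3*l^2 - 2*l*x + x^2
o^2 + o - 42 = (o - 6)*(o + 7)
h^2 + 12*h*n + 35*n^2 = (h + 5*n)*(h + 7*n)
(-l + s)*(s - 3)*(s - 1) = -l*s^2 + 4*l*s - 3*l + s^3 - 4*s^2 + 3*s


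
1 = 1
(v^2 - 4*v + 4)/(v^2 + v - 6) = (v - 2)/(v + 3)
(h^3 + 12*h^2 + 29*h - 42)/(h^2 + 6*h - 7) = h + 6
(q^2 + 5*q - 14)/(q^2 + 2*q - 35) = (q - 2)/(q - 5)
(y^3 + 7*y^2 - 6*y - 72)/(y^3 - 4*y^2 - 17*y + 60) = (y + 6)/(y - 5)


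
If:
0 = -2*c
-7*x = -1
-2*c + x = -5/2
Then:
No Solution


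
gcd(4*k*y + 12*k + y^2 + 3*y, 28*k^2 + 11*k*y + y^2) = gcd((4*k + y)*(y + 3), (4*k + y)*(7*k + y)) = 4*k + y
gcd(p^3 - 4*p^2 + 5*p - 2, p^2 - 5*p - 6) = 1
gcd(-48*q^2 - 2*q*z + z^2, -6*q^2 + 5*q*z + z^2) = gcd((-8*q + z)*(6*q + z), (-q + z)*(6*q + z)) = 6*q + z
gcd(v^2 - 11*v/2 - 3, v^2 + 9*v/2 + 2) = v + 1/2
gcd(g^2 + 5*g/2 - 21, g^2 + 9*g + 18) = g + 6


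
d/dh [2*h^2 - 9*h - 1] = 4*h - 9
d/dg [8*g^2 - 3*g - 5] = 16*g - 3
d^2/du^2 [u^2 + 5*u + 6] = 2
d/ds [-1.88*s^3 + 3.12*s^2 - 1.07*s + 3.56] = -5.64*s^2 + 6.24*s - 1.07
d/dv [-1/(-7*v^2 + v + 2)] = (1 - 14*v)/(-7*v^2 + v + 2)^2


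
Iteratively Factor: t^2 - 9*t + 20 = (t - 4)*(t - 5)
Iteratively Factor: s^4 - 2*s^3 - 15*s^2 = (s)*(s^3 - 2*s^2 - 15*s) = s*(s + 3)*(s^2 - 5*s) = s^2*(s + 3)*(s - 5)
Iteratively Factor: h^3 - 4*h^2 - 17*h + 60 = (h + 4)*(h^2 - 8*h + 15) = (h - 3)*(h + 4)*(h - 5)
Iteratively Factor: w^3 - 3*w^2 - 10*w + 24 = (w - 4)*(w^2 + w - 6) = (w - 4)*(w + 3)*(w - 2)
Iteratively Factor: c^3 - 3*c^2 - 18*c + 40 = (c - 5)*(c^2 + 2*c - 8) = (c - 5)*(c - 2)*(c + 4)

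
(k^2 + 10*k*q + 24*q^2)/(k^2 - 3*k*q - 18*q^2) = (-k^2 - 10*k*q - 24*q^2)/(-k^2 + 3*k*q + 18*q^2)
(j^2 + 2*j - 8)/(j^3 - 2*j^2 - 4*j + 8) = (j + 4)/(j^2 - 4)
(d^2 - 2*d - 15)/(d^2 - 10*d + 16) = (d^2 - 2*d - 15)/(d^2 - 10*d + 16)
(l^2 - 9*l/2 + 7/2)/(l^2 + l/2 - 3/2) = (2*l - 7)/(2*l + 3)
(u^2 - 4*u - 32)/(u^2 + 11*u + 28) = (u - 8)/(u + 7)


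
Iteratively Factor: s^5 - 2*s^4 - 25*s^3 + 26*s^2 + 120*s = (s)*(s^4 - 2*s^3 - 25*s^2 + 26*s + 120) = s*(s - 5)*(s^3 + 3*s^2 - 10*s - 24) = s*(s - 5)*(s + 4)*(s^2 - s - 6) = s*(s - 5)*(s - 3)*(s + 4)*(s + 2)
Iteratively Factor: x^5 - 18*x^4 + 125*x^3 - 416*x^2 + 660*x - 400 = (x - 2)*(x^4 - 16*x^3 + 93*x^2 - 230*x + 200) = (x - 5)*(x - 2)*(x^3 - 11*x^2 + 38*x - 40) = (x - 5)*(x - 2)^2*(x^2 - 9*x + 20) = (x - 5)*(x - 4)*(x - 2)^2*(x - 5)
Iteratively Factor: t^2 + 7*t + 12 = (t + 3)*(t + 4)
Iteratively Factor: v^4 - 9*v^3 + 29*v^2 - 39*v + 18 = (v - 3)*(v^3 - 6*v^2 + 11*v - 6) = (v - 3)^2*(v^2 - 3*v + 2) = (v - 3)^2*(v - 2)*(v - 1)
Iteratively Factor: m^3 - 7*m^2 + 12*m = (m - 3)*(m^2 - 4*m) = m*(m - 3)*(m - 4)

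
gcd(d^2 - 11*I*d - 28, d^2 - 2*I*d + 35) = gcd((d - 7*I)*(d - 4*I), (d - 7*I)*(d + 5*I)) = d - 7*I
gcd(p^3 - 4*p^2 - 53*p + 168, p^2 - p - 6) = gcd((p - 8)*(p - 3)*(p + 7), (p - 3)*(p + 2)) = p - 3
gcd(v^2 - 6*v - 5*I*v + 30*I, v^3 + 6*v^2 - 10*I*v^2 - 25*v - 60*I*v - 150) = v - 5*I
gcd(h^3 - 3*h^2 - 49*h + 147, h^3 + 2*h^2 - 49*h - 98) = h^2 - 49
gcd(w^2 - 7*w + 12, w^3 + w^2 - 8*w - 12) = w - 3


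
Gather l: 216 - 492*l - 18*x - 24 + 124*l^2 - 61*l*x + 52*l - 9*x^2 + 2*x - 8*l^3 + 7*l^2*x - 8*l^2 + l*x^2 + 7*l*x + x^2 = -8*l^3 + l^2*(7*x + 116) + l*(x^2 - 54*x - 440) - 8*x^2 - 16*x + 192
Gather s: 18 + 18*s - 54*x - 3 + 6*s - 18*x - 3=24*s - 72*x + 12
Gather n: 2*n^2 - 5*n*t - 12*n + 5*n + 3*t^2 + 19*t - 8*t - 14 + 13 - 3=2*n^2 + n*(-5*t - 7) + 3*t^2 + 11*t - 4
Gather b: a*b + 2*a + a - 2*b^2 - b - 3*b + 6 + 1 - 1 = 3*a - 2*b^2 + b*(a - 4) + 6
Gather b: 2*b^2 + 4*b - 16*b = 2*b^2 - 12*b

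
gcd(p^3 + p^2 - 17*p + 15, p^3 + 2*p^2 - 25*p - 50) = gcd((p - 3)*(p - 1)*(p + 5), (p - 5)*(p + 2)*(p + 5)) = p + 5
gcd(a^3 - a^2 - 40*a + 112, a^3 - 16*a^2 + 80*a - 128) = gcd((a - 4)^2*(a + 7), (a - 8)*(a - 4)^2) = a^2 - 8*a + 16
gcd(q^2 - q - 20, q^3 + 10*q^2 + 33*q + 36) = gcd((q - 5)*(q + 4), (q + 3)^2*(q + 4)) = q + 4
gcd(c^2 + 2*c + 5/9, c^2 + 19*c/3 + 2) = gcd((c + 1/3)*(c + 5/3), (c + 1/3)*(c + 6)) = c + 1/3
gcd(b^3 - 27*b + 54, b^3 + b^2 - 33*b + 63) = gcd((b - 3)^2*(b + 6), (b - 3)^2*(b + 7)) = b^2 - 6*b + 9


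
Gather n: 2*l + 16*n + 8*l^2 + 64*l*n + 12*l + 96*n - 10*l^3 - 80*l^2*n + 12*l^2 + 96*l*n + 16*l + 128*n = -10*l^3 + 20*l^2 + 30*l + n*(-80*l^2 + 160*l + 240)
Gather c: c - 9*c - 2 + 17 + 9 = 24 - 8*c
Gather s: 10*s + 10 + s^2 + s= s^2 + 11*s + 10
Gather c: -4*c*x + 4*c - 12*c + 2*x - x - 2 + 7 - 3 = c*(-4*x - 8) + x + 2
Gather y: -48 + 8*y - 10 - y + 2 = 7*y - 56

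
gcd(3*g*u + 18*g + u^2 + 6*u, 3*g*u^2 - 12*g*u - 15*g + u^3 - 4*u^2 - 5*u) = 3*g + u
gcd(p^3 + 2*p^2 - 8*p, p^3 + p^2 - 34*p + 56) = p - 2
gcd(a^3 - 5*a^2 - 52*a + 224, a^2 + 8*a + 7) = a + 7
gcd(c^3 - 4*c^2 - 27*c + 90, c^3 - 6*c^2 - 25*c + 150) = c^2 - c - 30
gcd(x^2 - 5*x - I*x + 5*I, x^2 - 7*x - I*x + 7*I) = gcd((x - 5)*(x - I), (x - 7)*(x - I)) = x - I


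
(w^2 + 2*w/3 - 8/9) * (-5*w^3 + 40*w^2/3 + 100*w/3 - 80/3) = -5*w^5 + 10*w^4 + 140*w^3/3 - 440*w^2/27 - 1280*w/27 + 640/27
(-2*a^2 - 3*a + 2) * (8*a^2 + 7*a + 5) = -16*a^4 - 38*a^3 - 15*a^2 - a + 10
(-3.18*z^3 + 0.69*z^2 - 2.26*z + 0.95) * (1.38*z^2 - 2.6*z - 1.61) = -4.3884*z^5 + 9.2202*z^4 + 0.207000000000001*z^3 + 6.0761*z^2 + 1.1686*z - 1.5295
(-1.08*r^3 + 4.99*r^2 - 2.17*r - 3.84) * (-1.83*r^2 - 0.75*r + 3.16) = 1.9764*r^5 - 8.3217*r^4 - 3.1842*r^3 + 24.4231*r^2 - 3.9772*r - 12.1344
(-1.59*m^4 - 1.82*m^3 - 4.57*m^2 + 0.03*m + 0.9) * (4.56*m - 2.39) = -7.2504*m^5 - 4.4991*m^4 - 16.4894*m^3 + 11.0591*m^2 + 4.0323*m - 2.151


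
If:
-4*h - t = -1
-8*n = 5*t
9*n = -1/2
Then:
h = 41/180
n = -1/18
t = 4/45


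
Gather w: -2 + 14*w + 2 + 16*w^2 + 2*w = 16*w^2 + 16*w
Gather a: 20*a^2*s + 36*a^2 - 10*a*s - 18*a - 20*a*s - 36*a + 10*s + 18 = a^2*(20*s + 36) + a*(-30*s - 54) + 10*s + 18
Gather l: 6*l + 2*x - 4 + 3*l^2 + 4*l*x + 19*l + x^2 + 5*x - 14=3*l^2 + l*(4*x + 25) + x^2 + 7*x - 18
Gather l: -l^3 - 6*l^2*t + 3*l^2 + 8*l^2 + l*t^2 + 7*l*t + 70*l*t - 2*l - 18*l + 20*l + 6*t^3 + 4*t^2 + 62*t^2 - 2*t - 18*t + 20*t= -l^3 + l^2*(11 - 6*t) + l*(t^2 + 77*t) + 6*t^3 + 66*t^2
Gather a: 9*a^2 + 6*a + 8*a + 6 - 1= 9*a^2 + 14*a + 5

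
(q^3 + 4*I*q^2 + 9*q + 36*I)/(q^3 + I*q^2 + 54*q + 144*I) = (q^2 + I*q + 12)/(q^2 - 2*I*q + 48)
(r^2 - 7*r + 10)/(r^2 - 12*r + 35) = (r - 2)/(r - 7)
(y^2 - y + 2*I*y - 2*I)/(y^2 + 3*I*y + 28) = (y^2 - y + 2*I*y - 2*I)/(y^2 + 3*I*y + 28)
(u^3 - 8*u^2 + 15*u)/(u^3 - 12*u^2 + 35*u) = (u - 3)/(u - 7)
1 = 1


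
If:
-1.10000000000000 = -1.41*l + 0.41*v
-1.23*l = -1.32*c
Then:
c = 0.270954223081883*v + 0.726950354609929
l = 0.290780141843972*v + 0.780141843971631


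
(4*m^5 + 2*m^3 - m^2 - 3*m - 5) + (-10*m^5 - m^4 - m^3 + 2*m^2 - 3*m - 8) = -6*m^5 - m^4 + m^3 + m^2 - 6*m - 13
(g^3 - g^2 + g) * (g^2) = g^5 - g^4 + g^3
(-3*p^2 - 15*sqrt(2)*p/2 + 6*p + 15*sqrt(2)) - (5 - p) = -3*p^2 - 15*sqrt(2)*p/2 + 7*p - 5 + 15*sqrt(2)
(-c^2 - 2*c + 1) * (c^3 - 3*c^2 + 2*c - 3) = -c^5 + c^4 + 5*c^3 - 4*c^2 + 8*c - 3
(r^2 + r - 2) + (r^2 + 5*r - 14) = 2*r^2 + 6*r - 16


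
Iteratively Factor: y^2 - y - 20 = (y - 5)*(y + 4)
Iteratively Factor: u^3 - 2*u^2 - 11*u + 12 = (u - 4)*(u^2 + 2*u - 3) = (u - 4)*(u - 1)*(u + 3)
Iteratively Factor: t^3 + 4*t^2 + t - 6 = (t + 3)*(t^2 + t - 2) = (t + 2)*(t + 3)*(t - 1)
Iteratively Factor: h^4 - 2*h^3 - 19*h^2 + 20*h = (h + 4)*(h^3 - 6*h^2 + 5*h) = (h - 5)*(h + 4)*(h^2 - h) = (h - 5)*(h - 1)*(h + 4)*(h)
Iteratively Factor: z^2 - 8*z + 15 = (z - 5)*(z - 3)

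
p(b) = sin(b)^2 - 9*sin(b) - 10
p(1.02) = -16.94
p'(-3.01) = 9.18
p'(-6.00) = -8.10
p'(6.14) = -9.19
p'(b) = 2*sin(b)*cos(b) - 9*cos(b)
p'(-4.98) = -1.87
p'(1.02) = -3.82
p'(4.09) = 6.19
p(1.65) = -17.98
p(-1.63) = -0.02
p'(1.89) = 2.23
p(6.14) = -8.70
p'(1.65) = 0.55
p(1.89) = -17.64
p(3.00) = -11.25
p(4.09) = -2.03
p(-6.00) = -12.44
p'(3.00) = 8.63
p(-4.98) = -17.75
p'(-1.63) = 0.65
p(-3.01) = -8.80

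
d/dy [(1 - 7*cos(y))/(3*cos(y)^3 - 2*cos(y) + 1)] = (-63*cos(y) + 9*cos(2*y) - 21*cos(3*y) + 19)*sin(y)/(2*(3*cos(y)^3 - 2*cos(y) + 1)^2)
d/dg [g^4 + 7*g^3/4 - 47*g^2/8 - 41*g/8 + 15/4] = 4*g^3 + 21*g^2/4 - 47*g/4 - 41/8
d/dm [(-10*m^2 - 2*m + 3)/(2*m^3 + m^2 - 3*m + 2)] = (20*m^4 + 8*m^3 + 14*m^2 - 46*m + 5)/(4*m^6 + 4*m^5 - 11*m^4 + 2*m^3 + 13*m^2 - 12*m + 4)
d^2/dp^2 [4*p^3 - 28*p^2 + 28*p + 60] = 24*p - 56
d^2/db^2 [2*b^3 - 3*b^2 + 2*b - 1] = 12*b - 6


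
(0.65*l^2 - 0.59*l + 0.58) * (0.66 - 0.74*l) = -0.481*l^3 + 0.8656*l^2 - 0.8186*l + 0.3828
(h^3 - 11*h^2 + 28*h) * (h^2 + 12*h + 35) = h^5 + h^4 - 69*h^3 - 49*h^2 + 980*h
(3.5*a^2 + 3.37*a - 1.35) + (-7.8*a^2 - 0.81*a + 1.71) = -4.3*a^2 + 2.56*a + 0.36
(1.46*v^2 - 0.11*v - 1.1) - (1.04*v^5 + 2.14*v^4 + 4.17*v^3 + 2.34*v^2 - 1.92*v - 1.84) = -1.04*v^5 - 2.14*v^4 - 4.17*v^3 - 0.88*v^2 + 1.81*v + 0.74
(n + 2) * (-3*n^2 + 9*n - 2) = -3*n^3 + 3*n^2 + 16*n - 4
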